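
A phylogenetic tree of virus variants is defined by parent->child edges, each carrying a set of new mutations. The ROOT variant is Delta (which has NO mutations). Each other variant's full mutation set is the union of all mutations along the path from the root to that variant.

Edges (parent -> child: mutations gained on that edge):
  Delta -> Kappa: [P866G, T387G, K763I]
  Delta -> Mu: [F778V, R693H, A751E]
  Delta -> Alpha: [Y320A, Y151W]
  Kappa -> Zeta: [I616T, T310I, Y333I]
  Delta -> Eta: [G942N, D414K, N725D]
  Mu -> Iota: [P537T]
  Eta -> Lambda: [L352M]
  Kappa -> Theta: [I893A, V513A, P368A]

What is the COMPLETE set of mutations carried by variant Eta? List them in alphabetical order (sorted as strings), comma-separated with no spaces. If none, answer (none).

Answer: D414K,G942N,N725D

Derivation:
At Delta: gained [] -> total []
At Eta: gained ['G942N', 'D414K', 'N725D'] -> total ['D414K', 'G942N', 'N725D']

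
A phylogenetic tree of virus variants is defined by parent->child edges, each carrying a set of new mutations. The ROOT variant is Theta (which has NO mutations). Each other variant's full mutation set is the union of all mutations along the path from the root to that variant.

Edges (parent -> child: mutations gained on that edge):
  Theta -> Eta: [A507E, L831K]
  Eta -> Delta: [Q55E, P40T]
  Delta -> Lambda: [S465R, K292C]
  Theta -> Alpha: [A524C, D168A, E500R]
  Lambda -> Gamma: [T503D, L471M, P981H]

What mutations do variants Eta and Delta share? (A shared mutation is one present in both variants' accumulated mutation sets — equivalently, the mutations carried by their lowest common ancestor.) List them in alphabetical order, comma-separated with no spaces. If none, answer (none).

Answer: A507E,L831K

Derivation:
Accumulating mutations along path to Eta:
  At Theta: gained [] -> total []
  At Eta: gained ['A507E', 'L831K'] -> total ['A507E', 'L831K']
Mutations(Eta) = ['A507E', 'L831K']
Accumulating mutations along path to Delta:
  At Theta: gained [] -> total []
  At Eta: gained ['A507E', 'L831K'] -> total ['A507E', 'L831K']
  At Delta: gained ['Q55E', 'P40T'] -> total ['A507E', 'L831K', 'P40T', 'Q55E']
Mutations(Delta) = ['A507E', 'L831K', 'P40T', 'Q55E']
Intersection: ['A507E', 'L831K'] ∩ ['A507E', 'L831K', 'P40T', 'Q55E'] = ['A507E', 'L831K']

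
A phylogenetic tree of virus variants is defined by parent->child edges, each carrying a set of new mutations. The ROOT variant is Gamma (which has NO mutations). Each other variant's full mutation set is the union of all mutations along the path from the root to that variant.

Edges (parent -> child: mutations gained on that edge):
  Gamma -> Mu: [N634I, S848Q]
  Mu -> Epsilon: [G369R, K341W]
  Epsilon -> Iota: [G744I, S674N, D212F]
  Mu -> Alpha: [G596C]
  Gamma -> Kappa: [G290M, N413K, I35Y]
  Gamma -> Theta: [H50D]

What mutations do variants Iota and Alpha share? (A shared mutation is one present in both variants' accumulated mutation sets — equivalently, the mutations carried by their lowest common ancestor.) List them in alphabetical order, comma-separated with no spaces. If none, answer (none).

Answer: N634I,S848Q

Derivation:
Accumulating mutations along path to Iota:
  At Gamma: gained [] -> total []
  At Mu: gained ['N634I', 'S848Q'] -> total ['N634I', 'S848Q']
  At Epsilon: gained ['G369R', 'K341W'] -> total ['G369R', 'K341W', 'N634I', 'S848Q']
  At Iota: gained ['G744I', 'S674N', 'D212F'] -> total ['D212F', 'G369R', 'G744I', 'K341W', 'N634I', 'S674N', 'S848Q']
Mutations(Iota) = ['D212F', 'G369R', 'G744I', 'K341W', 'N634I', 'S674N', 'S848Q']
Accumulating mutations along path to Alpha:
  At Gamma: gained [] -> total []
  At Mu: gained ['N634I', 'S848Q'] -> total ['N634I', 'S848Q']
  At Alpha: gained ['G596C'] -> total ['G596C', 'N634I', 'S848Q']
Mutations(Alpha) = ['G596C', 'N634I', 'S848Q']
Intersection: ['D212F', 'G369R', 'G744I', 'K341W', 'N634I', 'S674N', 'S848Q'] ∩ ['G596C', 'N634I', 'S848Q'] = ['N634I', 'S848Q']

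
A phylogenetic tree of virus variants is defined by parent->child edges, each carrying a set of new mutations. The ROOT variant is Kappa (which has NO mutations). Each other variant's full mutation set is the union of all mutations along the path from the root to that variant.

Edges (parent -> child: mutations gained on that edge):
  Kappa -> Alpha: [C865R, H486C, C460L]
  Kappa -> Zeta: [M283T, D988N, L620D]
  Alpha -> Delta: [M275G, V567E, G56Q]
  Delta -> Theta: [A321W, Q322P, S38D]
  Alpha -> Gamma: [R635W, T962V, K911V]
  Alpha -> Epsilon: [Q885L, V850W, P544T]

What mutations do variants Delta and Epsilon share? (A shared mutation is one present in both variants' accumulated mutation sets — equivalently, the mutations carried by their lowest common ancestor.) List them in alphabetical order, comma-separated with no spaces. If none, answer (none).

Accumulating mutations along path to Delta:
  At Kappa: gained [] -> total []
  At Alpha: gained ['C865R', 'H486C', 'C460L'] -> total ['C460L', 'C865R', 'H486C']
  At Delta: gained ['M275G', 'V567E', 'G56Q'] -> total ['C460L', 'C865R', 'G56Q', 'H486C', 'M275G', 'V567E']
Mutations(Delta) = ['C460L', 'C865R', 'G56Q', 'H486C', 'M275G', 'V567E']
Accumulating mutations along path to Epsilon:
  At Kappa: gained [] -> total []
  At Alpha: gained ['C865R', 'H486C', 'C460L'] -> total ['C460L', 'C865R', 'H486C']
  At Epsilon: gained ['Q885L', 'V850W', 'P544T'] -> total ['C460L', 'C865R', 'H486C', 'P544T', 'Q885L', 'V850W']
Mutations(Epsilon) = ['C460L', 'C865R', 'H486C', 'P544T', 'Q885L', 'V850W']
Intersection: ['C460L', 'C865R', 'G56Q', 'H486C', 'M275G', 'V567E'] ∩ ['C460L', 'C865R', 'H486C', 'P544T', 'Q885L', 'V850W'] = ['C460L', 'C865R', 'H486C']

Answer: C460L,C865R,H486C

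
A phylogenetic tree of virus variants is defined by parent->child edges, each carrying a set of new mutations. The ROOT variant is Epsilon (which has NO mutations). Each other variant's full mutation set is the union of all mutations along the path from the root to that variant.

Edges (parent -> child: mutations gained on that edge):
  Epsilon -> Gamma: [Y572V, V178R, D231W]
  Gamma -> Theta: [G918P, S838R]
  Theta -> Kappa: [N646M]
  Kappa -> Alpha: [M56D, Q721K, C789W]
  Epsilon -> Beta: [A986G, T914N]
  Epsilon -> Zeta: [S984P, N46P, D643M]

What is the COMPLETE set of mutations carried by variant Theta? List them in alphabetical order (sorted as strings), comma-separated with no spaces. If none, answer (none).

At Epsilon: gained [] -> total []
At Gamma: gained ['Y572V', 'V178R', 'D231W'] -> total ['D231W', 'V178R', 'Y572V']
At Theta: gained ['G918P', 'S838R'] -> total ['D231W', 'G918P', 'S838R', 'V178R', 'Y572V']

Answer: D231W,G918P,S838R,V178R,Y572V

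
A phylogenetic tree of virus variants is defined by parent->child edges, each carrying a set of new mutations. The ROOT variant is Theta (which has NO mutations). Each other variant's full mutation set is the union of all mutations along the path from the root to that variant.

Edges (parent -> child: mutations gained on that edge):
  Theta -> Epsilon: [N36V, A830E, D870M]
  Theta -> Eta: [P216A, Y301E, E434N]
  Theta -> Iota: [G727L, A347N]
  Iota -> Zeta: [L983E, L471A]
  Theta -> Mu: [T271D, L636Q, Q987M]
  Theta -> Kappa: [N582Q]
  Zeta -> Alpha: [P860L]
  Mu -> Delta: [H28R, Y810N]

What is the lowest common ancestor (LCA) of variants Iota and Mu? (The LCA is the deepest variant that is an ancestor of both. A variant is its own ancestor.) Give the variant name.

Answer: Theta

Derivation:
Path from root to Iota: Theta -> Iota
  ancestors of Iota: {Theta, Iota}
Path from root to Mu: Theta -> Mu
  ancestors of Mu: {Theta, Mu}
Common ancestors: {Theta}
Walk up from Mu: Mu (not in ancestors of Iota), Theta (in ancestors of Iota)
Deepest common ancestor (LCA) = Theta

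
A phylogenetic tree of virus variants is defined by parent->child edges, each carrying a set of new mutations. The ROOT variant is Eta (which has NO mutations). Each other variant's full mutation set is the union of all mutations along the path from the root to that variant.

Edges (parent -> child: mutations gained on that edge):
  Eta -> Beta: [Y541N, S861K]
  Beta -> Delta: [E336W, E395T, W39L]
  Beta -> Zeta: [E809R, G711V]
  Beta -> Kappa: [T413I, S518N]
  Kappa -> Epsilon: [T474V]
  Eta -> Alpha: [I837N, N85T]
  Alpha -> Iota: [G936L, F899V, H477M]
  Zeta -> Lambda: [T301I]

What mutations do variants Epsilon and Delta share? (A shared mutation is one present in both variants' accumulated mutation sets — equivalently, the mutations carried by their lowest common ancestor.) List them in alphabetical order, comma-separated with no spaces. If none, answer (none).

Answer: S861K,Y541N

Derivation:
Accumulating mutations along path to Epsilon:
  At Eta: gained [] -> total []
  At Beta: gained ['Y541N', 'S861K'] -> total ['S861K', 'Y541N']
  At Kappa: gained ['T413I', 'S518N'] -> total ['S518N', 'S861K', 'T413I', 'Y541N']
  At Epsilon: gained ['T474V'] -> total ['S518N', 'S861K', 'T413I', 'T474V', 'Y541N']
Mutations(Epsilon) = ['S518N', 'S861K', 'T413I', 'T474V', 'Y541N']
Accumulating mutations along path to Delta:
  At Eta: gained [] -> total []
  At Beta: gained ['Y541N', 'S861K'] -> total ['S861K', 'Y541N']
  At Delta: gained ['E336W', 'E395T', 'W39L'] -> total ['E336W', 'E395T', 'S861K', 'W39L', 'Y541N']
Mutations(Delta) = ['E336W', 'E395T', 'S861K', 'W39L', 'Y541N']
Intersection: ['S518N', 'S861K', 'T413I', 'T474V', 'Y541N'] ∩ ['E336W', 'E395T', 'S861K', 'W39L', 'Y541N'] = ['S861K', 'Y541N']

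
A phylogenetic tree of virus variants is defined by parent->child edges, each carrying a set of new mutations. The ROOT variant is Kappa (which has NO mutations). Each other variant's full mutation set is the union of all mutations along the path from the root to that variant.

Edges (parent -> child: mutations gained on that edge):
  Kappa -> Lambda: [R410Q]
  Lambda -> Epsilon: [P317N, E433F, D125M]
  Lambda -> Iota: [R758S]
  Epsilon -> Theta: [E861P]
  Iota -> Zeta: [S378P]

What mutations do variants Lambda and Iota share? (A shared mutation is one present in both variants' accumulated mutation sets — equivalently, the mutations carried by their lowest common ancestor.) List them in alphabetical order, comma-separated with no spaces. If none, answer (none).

Answer: R410Q

Derivation:
Accumulating mutations along path to Lambda:
  At Kappa: gained [] -> total []
  At Lambda: gained ['R410Q'] -> total ['R410Q']
Mutations(Lambda) = ['R410Q']
Accumulating mutations along path to Iota:
  At Kappa: gained [] -> total []
  At Lambda: gained ['R410Q'] -> total ['R410Q']
  At Iota: gained ['R758S'] -> total ['R410Q', 'R758S']
Mutations(Iota) = ['R410Q', 'R758S']
Intersection: ['R410Q'] ∩ ['R410Q', 'R758S'] = ['R410Q']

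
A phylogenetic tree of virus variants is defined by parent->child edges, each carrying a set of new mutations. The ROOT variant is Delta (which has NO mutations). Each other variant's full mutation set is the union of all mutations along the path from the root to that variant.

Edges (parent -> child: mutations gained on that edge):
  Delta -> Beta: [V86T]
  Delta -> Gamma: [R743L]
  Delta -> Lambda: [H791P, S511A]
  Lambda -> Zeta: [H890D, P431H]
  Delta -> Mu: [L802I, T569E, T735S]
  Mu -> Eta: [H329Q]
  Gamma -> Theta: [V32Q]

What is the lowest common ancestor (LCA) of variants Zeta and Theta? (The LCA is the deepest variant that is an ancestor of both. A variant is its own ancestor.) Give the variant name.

Path from root to Zeta: Delta -> Lambda -> Zeta
  ancestors of Zeta: {Delta, Lambda, Zeta}
Path from root to Theta: Delta -> Gamma -> Theta
  ancestors of Theta: {Delta, Gamma, Theta}
Common ancestors: {Delta}
Walk up from Theta: Theta (not in ancestors of Zeta), Gamma (not in ancestors of Zeta), Delta (in ancestors of Zeta)
Deepest common ancestor (LCA) = Delta

Answer: Delta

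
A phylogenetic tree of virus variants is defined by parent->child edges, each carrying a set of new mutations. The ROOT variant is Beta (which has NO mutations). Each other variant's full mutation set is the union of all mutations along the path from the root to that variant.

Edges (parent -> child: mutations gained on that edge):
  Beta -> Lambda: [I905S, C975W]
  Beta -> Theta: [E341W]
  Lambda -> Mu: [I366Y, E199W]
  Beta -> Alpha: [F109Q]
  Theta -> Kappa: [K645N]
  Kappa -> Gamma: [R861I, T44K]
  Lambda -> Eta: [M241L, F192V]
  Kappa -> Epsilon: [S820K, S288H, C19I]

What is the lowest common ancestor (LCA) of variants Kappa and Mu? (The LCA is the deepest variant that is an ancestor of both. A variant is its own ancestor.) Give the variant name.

Answer: Beta

Derivation:
Path from root to Kappa: Beta -> Theta -> Kappa
  ancestors of Kappa: {Beta, Theta, Kappa}
Path from root to Mu: Beta -> Lambda -> Mu
  ancestors of Mu: {Beta, Lambda, Mu}
Common ancestors: {Beta}
Walk up from Mu: Mu (not in ancestors of Kappa), Lambda (not in ancestors of Kappa), Beta (in ancestors of Kappa)
Deepest common ancestor (LCA) = Beta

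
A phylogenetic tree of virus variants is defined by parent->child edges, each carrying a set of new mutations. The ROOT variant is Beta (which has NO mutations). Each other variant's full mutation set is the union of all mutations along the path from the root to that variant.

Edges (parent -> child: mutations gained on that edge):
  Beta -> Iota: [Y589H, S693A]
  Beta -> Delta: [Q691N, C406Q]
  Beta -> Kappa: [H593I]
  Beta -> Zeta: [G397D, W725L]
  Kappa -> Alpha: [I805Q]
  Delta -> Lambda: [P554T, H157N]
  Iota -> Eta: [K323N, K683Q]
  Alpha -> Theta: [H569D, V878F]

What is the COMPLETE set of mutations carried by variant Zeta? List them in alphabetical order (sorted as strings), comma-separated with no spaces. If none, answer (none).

At Beta: gained [] -> total []
At Zeta: gained ['G397D', 'W725L'] -> total ['G397D', 'W725L']

Answer: G397D,W725L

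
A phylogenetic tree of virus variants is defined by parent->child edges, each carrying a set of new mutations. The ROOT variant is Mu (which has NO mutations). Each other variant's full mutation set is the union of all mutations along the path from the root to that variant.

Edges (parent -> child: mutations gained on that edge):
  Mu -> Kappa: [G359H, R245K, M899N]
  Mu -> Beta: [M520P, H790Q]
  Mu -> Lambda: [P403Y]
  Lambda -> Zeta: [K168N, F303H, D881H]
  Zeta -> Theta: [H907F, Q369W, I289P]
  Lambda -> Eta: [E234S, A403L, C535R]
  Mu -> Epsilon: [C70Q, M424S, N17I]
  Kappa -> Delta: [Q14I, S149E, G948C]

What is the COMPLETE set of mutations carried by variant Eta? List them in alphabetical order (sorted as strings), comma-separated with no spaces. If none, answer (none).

Answer: A403L,C535R,E234S,P403Y

Derivation:
At Mu: gained [] -> total []
At Lambda: gained ['P403Y'] -> total ['P403Y']
At Eta: gained ['E234S', 'A403L', 'C535R'] -> total ['A403L', 'C535R', 'E234S', 'P403Y']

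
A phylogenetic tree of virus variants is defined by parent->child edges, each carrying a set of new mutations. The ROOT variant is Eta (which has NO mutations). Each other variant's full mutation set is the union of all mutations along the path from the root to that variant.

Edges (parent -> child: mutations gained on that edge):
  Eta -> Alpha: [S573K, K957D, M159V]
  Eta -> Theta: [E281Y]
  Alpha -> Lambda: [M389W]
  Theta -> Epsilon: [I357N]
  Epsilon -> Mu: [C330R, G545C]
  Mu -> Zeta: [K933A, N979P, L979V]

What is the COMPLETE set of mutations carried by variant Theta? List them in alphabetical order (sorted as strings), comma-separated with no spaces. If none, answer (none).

Answer: E281Y

Derivation:
At Eta: gained [] -> total []
At Theta: gained ['E281Y'] -> total ['E281Y']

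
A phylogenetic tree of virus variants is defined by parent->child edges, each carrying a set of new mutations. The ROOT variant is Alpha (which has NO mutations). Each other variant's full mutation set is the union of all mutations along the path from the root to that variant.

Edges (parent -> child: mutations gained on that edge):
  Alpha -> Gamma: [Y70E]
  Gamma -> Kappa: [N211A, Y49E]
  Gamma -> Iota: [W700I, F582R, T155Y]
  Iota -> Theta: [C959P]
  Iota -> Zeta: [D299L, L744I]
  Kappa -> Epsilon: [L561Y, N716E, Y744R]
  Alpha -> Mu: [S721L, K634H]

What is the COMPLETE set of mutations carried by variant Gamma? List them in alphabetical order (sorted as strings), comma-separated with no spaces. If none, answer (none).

Answer: Y70E

Derivation:
At Alpha: gained [] -> total []
At Gamma: gained ['Y70E'] -> total ['Y70E']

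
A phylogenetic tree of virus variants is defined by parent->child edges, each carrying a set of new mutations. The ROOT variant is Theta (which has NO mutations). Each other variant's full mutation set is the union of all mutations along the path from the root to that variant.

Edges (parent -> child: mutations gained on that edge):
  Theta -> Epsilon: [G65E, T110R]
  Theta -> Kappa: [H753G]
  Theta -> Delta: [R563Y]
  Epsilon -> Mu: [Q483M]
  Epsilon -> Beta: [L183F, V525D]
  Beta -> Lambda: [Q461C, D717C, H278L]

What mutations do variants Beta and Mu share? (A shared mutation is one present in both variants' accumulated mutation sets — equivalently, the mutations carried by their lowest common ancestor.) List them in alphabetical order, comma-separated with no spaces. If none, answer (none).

Accumulating mutations along path to Beta:
  At Theta: gained [] -> total []
  At Epsilon: gained ['G65E', 'T110R'] -> total ['G65E', 'T110R']
  At Beta: gained ['L183F', 'V525D'] -> total ['G65E', 'L183F', 'T110R', 'V525D']
Mutations(Beta) = ['G65E', 'L183F', 'T110R', 'V525D']
Accumulating mutations along path to Mu:
  At Theta: gained [] -> total []
  At Epsilon: gained ['G65E', 'T110R'] -> total ['G65E', 'T110R']
  At Mu: gained ['Q483M'] -> total ['G65E', 'Q483M', 'T110R']
Mutations(Mu) = ['G65E', 'Q483M', 'T110R']
Intersection: ['G65E', 'L183F', 'T110R', 'V525D'] ∩ ['G65E', 'Q483M', 'T110R'] = ['G65E', 'T110R']

Answer: G65E,T110R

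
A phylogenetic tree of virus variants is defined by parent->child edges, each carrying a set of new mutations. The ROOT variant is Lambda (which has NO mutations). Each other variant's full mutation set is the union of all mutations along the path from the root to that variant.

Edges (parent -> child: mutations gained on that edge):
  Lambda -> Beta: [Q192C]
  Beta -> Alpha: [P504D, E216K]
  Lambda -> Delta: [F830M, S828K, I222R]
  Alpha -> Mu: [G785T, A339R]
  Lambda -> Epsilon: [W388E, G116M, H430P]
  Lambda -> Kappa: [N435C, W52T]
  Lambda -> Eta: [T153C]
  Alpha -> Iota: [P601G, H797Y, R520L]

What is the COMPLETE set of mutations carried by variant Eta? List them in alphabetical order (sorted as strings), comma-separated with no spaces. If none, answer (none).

Answer: T153C

Derivation:
At Lambda: gained [] -> total []
At Eta: gained ['T153C'] -> total ['T153C']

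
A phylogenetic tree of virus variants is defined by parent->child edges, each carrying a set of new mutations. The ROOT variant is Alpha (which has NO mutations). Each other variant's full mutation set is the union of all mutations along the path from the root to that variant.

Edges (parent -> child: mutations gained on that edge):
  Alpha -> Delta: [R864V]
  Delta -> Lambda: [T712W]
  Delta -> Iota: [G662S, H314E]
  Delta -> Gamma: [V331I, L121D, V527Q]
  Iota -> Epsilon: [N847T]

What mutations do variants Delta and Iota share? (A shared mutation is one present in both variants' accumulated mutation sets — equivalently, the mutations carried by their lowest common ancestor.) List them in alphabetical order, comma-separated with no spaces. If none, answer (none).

Answer: R864V

Derivation:
Accumulating mutations along path to Delta:
  At Alpha: gained [] -> total []
  At Delta: gained ['R864V'] -> total ['R864V']
Mutations(Delta) = ['R864V']
Accumulating mutations along path to Iota:
  At Alpha: gained [] -> total []
  At Delta: gained ['R864V'] -> total ['R864V']
  At Iota: gained ['G662S', 'H314E'] -> total ['G662S', 'H314E', 'R864V']
Mutations(Iota) = ['G662S', 'H314E', 'R864V']
Intersection: ['R864V'] ∩ ['G662S', 'H314E', 'R864V'] = ['R864V']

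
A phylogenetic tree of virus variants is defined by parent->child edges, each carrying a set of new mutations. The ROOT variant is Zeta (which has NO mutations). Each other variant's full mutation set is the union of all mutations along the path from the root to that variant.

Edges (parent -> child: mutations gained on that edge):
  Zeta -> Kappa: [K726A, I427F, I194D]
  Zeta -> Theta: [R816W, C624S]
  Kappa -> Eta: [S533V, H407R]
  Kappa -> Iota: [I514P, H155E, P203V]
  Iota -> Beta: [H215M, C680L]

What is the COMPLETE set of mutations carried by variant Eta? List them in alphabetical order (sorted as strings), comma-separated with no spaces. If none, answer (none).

At Zeta: gained [] -> total []
At Kappa: gained ['K726A', 'I427F', 'I194D'] -> total ['I194D', 'I427F', 'K726A']
At Eta: gained ['S533V', 'H407R'] -> total ['H407R', 'I194D', 'I427F', 'K726A', 'S533V']

Answer: H407R,I194D,I427F,K726A,S533V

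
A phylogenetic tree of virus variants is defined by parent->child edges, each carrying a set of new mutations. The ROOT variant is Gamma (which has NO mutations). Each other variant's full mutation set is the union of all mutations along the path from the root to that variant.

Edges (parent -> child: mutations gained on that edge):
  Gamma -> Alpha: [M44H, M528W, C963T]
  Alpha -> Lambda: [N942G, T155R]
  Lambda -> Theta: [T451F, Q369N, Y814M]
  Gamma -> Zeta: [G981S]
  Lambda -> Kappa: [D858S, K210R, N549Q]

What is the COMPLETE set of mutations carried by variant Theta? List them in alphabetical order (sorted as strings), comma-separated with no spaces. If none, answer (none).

At Gamma: gained [] -> total []
At Alpha: gained ['M44H', 'M528W', 'C963T'] -> total ['C963T', 'M44H', 'M528W']
At Lambda: gained ['N942G', 'T155R'] -> total ['C963T', 'M44H', 'M528W', 'N942G', 'T155R']
At Theta: gained ['T451F', 'Q369N', 'Y814M'] -> total ['C963T', 'M44H', 'M528W', 'N942G', 'Q369N', 'T155R', 'T451F', 'Y814M']

Answer: C963T,M44H,M528W,N942G,Q369N,T155R,T451F,Y814M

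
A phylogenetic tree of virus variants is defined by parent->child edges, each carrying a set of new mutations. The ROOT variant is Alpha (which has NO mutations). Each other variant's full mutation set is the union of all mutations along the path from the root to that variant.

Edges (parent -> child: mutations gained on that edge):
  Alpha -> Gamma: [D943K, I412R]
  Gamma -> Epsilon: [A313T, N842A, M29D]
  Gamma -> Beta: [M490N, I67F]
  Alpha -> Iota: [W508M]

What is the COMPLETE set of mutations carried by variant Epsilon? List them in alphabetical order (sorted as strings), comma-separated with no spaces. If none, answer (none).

At Alpha: gained [] -> total []
At Gamma: gained ['D943K', 'I412R'] -> total ['D943K', 'I412R']
At Epsilon: gained ['A313T', 'N842A', 'M29D'] -> total ['A313T', 'D943K', 'I412R', 'M29D', 'N842A']

Answer: A313T,D943K,I412R,M29D,N842A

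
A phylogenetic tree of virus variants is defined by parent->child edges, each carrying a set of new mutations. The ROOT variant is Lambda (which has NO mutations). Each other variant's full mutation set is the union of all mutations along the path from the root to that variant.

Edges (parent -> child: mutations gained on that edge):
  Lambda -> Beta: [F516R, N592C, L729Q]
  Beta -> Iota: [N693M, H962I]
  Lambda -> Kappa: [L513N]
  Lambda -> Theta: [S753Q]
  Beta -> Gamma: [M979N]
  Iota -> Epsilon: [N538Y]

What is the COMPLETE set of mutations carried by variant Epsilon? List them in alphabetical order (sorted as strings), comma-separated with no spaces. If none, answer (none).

At Lambda: gained [] -> total []
At Beta: gained ['F516R', 'N592C', 'L729Q'] -> total ['F516R', 'L729Q', 'N592C']
At Iota: gained ['N693M', 'H962I'] -> total ['F516R', 'H962I', 'L729Q', 'N592C', 'N693M']
At Epsilon: gained ['N538Y'] -> total ['F516R', 'H962I', 'L729Q', 'N538Y', 'N592C', 'N693M']

Answer: F516R,H962I,L729Q,N538Y,N592C,N693M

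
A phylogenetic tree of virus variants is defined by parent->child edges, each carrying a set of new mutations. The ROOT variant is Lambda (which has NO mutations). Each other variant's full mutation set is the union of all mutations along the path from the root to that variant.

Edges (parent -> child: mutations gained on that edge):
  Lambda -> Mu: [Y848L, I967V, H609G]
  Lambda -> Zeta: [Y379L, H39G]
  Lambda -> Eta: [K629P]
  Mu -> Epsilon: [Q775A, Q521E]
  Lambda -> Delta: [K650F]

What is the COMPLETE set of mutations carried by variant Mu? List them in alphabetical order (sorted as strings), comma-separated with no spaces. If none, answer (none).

At Lambda: gained [] -> total []
At Mu: gained ['Y848L', 'I967V', 'H609G'] -> total ['H609G', 'I967V', 'Y848L']

Answer: H609G,I967V,Y848L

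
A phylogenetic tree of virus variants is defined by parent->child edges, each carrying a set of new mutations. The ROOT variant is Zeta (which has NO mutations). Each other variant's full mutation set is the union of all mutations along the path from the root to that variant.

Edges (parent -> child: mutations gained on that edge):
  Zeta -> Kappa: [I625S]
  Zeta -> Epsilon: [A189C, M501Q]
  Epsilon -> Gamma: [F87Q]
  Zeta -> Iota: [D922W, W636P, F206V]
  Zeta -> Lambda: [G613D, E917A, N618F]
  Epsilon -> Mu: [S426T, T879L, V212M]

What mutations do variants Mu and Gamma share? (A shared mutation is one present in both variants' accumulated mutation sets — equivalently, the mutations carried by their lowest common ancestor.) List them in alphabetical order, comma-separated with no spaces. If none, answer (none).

Answer: A189C,M501Q

Derivation:
Accumulating mutations along path to Mu:
  At Zeta: gained [] -> total []
  At Epsilon: gained ['A189C', 'M501Q'] -> total ['A189C', 'M501Q']
  At Mu: gained ['S426T', 'T879L', 'V212M'] -> total ['A189C', 'M501Q', 'S426T', 'T879L', 'V212M']
Mutations(Mu) = ['A189C', 'M501Q', 'S426T', 'T879L', 'V212M']
Accumulating mutations along path to Gamma:
  At Zeta: gained [] -> total []
  At Epsilon: gained ['A189C', 'M501Q'] -> total ['A189C', 'M501Q']
  At Gamma: gained ['F87Q'] -> total ['A189C', 'F87Q', 'M501Q']
Mutations(Gamma) = ['A189C', 'F87Q', 'M501Q']
Intersection: ['A189C', 'M501Q', 'S426T', 'T879L', 'V212M'] ∩ ['A189C', 'F87Q', 'M501Q'] = ['A189C', 'M501Q']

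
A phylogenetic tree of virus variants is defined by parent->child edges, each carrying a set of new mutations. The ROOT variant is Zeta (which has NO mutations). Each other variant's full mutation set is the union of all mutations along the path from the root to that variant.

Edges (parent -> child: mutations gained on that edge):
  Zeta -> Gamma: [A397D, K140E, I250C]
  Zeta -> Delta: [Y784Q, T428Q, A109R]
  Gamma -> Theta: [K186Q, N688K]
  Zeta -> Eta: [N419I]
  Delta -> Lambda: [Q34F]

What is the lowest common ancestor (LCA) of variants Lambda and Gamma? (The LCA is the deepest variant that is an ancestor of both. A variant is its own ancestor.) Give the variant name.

Path from root to Lambda: Zeta -> Delta -> Lambda
  ancestors of Lambda: {Zeta, Delta, Lambda}
Path from root to Gamma: Zeta -> Gamma
  ancestors of Gamma: {Zeta, Gamma}
Common ancestors: {Zeta}
Walk up from Gamma: Gamma (not in ancestors of Lambda), Zeta (in ancestors of Lambda)
Deepest common ancestor (LCA) = Zeta

Answer: Zeta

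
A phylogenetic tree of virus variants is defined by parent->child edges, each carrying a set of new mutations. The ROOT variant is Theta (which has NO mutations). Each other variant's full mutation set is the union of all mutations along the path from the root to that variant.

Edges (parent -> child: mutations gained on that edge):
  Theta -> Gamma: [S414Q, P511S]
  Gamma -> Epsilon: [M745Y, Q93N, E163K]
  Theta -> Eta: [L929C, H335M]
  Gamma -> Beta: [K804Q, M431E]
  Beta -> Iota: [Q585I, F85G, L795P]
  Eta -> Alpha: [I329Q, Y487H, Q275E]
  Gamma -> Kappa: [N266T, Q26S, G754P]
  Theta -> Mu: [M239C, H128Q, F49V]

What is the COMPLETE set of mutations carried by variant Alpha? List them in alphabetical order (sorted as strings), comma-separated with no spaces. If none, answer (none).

At Theta: gained [] -> total []
At Eta: gained ['L929C', 'H335M'] -> total ['H335M', 'L929C']
At Alpha: gained ['I329Q', 'Y487H', 'Q275E'] -> total ['H335M', 'I329Q', 'L929C', 'Q275E', 'Y487H']

Answer: H335M,I329Q,L929C,Q275E,Y487H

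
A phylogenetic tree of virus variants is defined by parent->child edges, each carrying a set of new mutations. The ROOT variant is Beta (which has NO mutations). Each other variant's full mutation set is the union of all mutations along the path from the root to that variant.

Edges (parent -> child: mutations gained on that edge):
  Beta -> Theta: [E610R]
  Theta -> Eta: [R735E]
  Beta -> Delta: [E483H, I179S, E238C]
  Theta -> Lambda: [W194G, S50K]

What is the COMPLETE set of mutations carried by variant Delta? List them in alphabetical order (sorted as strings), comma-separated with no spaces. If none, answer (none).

Answer: E238C,E483H,I179S

Derivation:
At Beta: gained [] -> total []
At Delta: gained ['E483H', 'I179S', 'E238C'] -> total ['E238C', 'E483H', 'I179S']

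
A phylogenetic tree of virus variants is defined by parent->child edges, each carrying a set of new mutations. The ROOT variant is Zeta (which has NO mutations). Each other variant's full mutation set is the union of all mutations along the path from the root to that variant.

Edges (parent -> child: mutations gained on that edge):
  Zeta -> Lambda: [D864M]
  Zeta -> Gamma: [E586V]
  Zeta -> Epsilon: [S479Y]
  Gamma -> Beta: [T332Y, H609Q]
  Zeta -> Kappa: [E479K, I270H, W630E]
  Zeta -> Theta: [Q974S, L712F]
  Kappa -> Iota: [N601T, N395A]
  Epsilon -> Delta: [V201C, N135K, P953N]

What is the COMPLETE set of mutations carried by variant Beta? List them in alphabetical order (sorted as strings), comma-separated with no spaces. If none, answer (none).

At Zeta: gained [] -> total []
At Gamma: gained ['E586V'] -> total ['E586V']
At Beta: gained ['T332Y', 'H609Q'] -> total ['E586V', 'H609Q', 'T332Y']

Answer: E586V,H609Q,T332Y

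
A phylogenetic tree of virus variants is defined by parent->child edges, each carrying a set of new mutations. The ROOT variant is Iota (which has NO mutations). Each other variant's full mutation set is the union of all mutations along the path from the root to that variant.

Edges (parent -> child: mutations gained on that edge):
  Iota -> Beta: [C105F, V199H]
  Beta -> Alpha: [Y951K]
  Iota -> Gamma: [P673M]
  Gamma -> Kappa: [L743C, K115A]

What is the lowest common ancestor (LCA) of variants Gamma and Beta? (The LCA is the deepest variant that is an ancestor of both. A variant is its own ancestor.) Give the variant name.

Path from root to Gamma: Iota -> Gamma
  ancestors of Gamma: {Iota, Gamma}
Path from root to Beta: Iota -> Beta
  ancestors of Beta: {Iota, Beta}
Common ancestors: {Iota}
Walk up from Beta: Beta (not in ancestors of Gamma), Iota (in ancestors of Gamma)
Deepest common ancestor (LCA) = Iota

Answer: Iota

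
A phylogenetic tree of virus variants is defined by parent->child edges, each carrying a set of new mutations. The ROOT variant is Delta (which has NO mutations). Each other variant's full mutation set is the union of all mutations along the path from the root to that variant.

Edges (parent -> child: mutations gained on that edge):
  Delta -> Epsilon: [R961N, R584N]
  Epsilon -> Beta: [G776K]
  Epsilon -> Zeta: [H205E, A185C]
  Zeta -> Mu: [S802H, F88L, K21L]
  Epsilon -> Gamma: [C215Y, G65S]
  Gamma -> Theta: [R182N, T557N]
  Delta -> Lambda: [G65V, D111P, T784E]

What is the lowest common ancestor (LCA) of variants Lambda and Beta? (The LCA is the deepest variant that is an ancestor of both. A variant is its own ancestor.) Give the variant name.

Path from root to Lambda: Delta -> Lambda
  ancestors of Lambda: {Delta, Lambda}
Path from root to Beta: Delta -> Epsilon -> Beta
  ancestors of Beta: {Delta, Epsilon, Beta}
Common ancestors: {Delta}
Walk up from Beta: Beta (not in ancestors of Lambda), Epsilon (not in ancestors of Lambda), Delta (in ancestors of Lambda)
Deepest common ancestor (LCA) = Delta

Answer: Delta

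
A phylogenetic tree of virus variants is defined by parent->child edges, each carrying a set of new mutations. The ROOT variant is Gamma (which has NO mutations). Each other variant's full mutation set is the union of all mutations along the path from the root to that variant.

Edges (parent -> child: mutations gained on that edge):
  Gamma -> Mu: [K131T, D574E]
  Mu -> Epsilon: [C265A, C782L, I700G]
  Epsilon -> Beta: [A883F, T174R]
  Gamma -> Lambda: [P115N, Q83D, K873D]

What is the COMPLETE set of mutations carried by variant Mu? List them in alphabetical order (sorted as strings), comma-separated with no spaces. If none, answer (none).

Answer: D574E,K131T

Derivation:
At Gamma: gained [] -> total []
At Mu: gained ['K131T', 'D574E'] -> total ['D574E', 'K131T']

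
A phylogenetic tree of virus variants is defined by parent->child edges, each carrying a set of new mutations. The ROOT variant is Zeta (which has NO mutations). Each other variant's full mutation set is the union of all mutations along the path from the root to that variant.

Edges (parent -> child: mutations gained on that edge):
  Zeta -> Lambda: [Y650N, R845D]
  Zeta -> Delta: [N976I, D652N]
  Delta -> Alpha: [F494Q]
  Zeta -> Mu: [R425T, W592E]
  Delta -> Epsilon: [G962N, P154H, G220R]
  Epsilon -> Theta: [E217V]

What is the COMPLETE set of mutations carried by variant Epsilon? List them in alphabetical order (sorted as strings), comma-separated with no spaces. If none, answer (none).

At Zeta: gained [] -> total []
At Delta: gained ['N976I', 'D652N'] -> total ['D652N', 'N976I']
At Epsilon: gained ['G962N', 'P154H', 'G220R'] -> total ['D652N', 'G220R', 'G962N', 'N976I', 'P154H']

Answer: D652N,G220R,G962N,N976I,P154H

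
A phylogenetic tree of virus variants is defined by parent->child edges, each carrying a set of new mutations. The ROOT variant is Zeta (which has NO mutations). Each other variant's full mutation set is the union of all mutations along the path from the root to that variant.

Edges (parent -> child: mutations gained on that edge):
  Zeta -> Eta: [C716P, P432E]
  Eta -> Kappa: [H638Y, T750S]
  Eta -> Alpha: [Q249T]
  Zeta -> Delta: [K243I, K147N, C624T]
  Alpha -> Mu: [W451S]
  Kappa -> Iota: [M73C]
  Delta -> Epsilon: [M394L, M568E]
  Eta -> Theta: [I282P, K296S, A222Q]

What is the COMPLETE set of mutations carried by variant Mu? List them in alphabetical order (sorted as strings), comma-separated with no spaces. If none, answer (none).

Answer: C716P,P432E,Q249T,W451S

Derivation:
At Zeta: gained [] -> total []
At Eta: gained ['C716P', 'P432E'] -> total ['C716P', 'P432E']
At Alpha: gained ['Q249T'] -> total ['C716P', 'P432E', 'Q249T']
At Mu: gained ['W451S'] -> total ['C716P', 'P432E', 'Q249T', 'W451S']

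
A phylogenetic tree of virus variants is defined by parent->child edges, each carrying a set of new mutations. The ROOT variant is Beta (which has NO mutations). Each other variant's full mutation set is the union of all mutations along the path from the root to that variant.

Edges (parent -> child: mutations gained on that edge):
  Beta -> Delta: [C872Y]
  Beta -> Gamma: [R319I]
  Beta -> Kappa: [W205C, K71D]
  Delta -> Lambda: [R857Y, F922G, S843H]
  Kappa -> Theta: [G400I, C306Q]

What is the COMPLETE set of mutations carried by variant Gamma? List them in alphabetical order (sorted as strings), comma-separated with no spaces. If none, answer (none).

At Beta: gained [] -> total []
At Gamma: gained ['R319I'] -> total ['R319I']

Answer: R319I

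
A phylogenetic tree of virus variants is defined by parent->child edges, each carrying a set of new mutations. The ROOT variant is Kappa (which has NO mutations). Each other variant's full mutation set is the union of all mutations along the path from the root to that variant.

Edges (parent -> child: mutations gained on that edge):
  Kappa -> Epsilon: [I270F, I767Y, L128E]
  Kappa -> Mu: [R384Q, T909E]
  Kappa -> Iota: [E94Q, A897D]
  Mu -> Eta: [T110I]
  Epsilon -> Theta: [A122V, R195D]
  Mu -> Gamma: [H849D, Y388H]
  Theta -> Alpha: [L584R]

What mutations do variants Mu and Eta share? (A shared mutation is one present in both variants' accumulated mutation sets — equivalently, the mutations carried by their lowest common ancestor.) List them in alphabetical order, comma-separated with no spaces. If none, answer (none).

Accumulating mutations along path to Mu:
  At Kappa: gained [] -> total []
  At Mu: gained ['R384Q', 'T909E'] -> total ['R384Q', 'T909E']
Mutations(Mu) = ['R384Q', 'T909E']
Accumulating mutations along path to Eta:
  At Kappa: gained [] -> total []
  At Mu: gained ['R384Q', 'T909E'] -> total ['R384Q', 'T909E']
  At Eta: gained ['T110I'] -> total ['R384Q', 'T110I', 'T909E']
Mutations(Eta) = ['R384Q', 'T110I', 'T909E']
Intersection: ['R384Q', 'T909E'] ∩ ['R384Q', 'T110I', 'T909E'] = ['R384Q', 'T909E']

Answer: R384Q,T909E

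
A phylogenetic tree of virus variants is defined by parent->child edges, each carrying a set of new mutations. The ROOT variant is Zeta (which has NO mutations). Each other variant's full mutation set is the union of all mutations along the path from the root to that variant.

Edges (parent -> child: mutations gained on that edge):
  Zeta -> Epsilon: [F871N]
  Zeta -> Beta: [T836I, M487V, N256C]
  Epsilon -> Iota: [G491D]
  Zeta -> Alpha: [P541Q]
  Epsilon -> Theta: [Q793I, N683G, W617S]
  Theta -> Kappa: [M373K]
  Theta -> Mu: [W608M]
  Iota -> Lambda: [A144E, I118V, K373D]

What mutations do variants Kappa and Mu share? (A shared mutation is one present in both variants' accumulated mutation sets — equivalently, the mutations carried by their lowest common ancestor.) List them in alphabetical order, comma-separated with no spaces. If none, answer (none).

Accumulating mutations along path to Kappa:
  At Zeta: gained [] -> total []
  At Epsilon: gained ['F871N'] -> total ['F871N']
  At Theta: gained ['Q793I', 'N683G', 'W617S'] -> total ['F871N', 'N683G', 'Q793I', 'W617S']
  At Kappa: gained ['M373K'] -> total ['F871N', 'M373K', 'N683G', 'Q793I', 'W617S']
Mutations(Kappa) = ['F871N', 'M373K', 'N683G', 'Q793I', 'W617S']
Accumulating mutations along path to Mu:
  At Zeta: gained [] -> total []
  At Epsilon: gained ['F871N'] -> total ['F871N']
  At Theta: gained ['Q793I', 'N683G', 'W617S'] -> total ['F871N', 'N683G', 'Q793I', 'W617S']
  At Mu: gained ['W608M'] -> total ['F871N', 'N683G', 'Q793I', 'W608M', 'W617S']
Mutations(Mu) = ['F871N', 'N683G', 'Q793I', 'W608M', 'W617S']
Intersection: ['F871N', 'M373K', 'N683G', 'Q793I', 'W617S'] ∩ ['F871N', 'N683G', 'Q793I', 'W608M', 'W617S'] = ['F871N', 'N683G', 'Q793I', 'W617S']

Answer: F871N,N683G,Q793I,W617S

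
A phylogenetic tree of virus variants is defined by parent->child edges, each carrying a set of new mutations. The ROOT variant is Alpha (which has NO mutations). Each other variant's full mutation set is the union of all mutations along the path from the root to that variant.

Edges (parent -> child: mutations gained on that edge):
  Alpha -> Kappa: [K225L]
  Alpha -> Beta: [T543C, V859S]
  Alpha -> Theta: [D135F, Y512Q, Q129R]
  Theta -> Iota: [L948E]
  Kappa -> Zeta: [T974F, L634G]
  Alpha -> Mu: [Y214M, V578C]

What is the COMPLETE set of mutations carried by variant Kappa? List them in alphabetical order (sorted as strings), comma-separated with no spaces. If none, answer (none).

At Alpha: gained [] -> total []
At Kappa: gained ['K225L'] -> total ['K225L']

Answer: K225L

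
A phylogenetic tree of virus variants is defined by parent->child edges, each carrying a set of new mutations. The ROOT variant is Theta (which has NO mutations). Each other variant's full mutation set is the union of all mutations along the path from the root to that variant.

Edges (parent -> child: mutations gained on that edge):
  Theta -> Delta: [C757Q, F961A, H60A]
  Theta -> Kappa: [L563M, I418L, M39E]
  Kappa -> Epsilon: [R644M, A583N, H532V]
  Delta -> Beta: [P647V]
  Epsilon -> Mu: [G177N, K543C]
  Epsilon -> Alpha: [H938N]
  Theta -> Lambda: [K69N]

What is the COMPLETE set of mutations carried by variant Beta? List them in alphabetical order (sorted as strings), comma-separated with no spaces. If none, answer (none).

Answer: C757Q,F961A,H60A,P647V

Derivation:
At Theta: gained [] -> total []
At Delta: gained ['C757Q', 'F961A', 'H60A'] -> total ['C757Q', 'F961A', 'H60A']
At Beta: gained ['P647V'] -> total ['C757Q', 'F961A', 'H60A', 'P647V']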